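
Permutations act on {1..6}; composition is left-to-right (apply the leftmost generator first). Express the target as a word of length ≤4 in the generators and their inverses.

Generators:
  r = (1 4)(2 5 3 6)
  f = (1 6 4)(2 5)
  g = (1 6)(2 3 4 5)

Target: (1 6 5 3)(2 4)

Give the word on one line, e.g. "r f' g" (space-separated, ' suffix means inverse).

  after g: (1 6)(2 3 4 5)
  after f: (1 4 2 3)
  after r: (2 6)(3 4 5)
  after f: (1 6 5 3)(2 4)

g f r f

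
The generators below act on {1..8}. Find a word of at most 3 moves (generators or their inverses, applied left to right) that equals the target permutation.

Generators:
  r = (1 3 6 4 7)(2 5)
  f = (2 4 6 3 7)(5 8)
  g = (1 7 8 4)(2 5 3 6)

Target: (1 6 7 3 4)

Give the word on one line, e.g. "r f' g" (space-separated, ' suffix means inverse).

  after r: (1 3 6 4 7)(2 5)
  after r: (1 6 7 3 4)

r r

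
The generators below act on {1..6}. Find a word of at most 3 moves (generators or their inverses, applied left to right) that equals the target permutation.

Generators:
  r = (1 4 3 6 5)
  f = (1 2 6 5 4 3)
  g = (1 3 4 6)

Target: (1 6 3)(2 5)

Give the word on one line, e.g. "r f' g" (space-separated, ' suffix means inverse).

r f r

  after r: (1 4 3 6 5)
  after f: (1 3 5 2 6 4)
  after r: (1 6 3)(2 5)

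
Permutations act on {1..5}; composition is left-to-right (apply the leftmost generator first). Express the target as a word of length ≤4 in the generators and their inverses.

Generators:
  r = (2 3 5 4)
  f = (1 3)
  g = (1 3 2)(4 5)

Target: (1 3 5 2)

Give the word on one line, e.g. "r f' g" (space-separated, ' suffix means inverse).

  after f': (1 3)
  after g: (1 2)(4 5)
  after r: (1 3 5 2)

f' g r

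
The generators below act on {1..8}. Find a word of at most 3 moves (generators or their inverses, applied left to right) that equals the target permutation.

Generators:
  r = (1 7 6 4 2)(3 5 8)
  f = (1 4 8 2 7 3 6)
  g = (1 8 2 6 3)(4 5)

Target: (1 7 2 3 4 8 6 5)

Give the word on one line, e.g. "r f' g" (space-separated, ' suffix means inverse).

  after r: (1 7 6 4 2)(3 5 8)
  after g': (1 7 2 3 4 8 6 5)

r g'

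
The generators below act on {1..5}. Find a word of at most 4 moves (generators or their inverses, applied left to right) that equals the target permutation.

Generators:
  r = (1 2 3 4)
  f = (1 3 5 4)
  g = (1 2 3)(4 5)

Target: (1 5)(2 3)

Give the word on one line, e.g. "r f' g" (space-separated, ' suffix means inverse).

  after g': (1 3 2)(4 5)
  after f: (1 5)(2 3)

g' f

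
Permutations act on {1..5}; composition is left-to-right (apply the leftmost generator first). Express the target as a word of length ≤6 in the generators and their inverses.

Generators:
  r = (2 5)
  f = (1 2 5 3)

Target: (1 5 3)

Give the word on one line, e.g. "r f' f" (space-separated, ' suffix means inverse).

  after f: (1 2 5 3)
  after r': (1 5 3)
  after r': (1 2 5 3)
  after r': (1 5 3)

f r' r' r'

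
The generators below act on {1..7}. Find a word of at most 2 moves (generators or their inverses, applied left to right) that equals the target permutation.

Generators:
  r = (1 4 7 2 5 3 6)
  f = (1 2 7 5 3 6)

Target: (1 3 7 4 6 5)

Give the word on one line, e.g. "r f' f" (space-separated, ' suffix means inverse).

  after r': (1 6 3 5 2 7 4)
  after f': (1 3 7 4 6 5)

r' f'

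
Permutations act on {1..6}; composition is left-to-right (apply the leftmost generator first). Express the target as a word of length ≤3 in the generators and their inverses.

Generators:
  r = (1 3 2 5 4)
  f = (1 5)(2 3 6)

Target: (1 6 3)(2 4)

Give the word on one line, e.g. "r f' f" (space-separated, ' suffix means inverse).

r r f'

  after r: (1 3 2 5 4)
  after r: (1 2 4 3 5)
  after f': (1 6 3)(2 4)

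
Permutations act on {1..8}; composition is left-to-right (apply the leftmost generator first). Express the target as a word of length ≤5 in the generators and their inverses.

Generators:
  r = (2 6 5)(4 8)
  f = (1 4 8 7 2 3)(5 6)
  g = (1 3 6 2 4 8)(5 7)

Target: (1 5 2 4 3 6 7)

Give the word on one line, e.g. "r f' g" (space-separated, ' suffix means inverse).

  after f': (1 3 2 7 8 4)(5 6)
  after r: (1 3 6 2 7 4)
  after f': (1 2 8 4 3 5 6 7)
  after r': (1 5 2 4 3 6 7)

f' r f' r'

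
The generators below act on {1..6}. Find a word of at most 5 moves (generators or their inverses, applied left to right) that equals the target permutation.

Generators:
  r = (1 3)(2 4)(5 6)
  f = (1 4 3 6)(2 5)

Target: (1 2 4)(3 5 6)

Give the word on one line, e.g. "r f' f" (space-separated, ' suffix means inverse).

  after r': (1 3)(2 4)(5 6)
  after f: (1 6 2 3 4 5)
  after r: (1 5 3 2)(4 6)
  after f: (1 2 4)(3 5 6)

r' f r f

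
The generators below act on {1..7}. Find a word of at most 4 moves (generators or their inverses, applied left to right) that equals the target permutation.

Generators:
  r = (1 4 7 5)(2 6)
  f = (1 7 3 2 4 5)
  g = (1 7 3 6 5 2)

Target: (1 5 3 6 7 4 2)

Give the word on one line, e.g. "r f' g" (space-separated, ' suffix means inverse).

  after r: (1 4 7 5)(2 6)
  after g: (1 4 3 6)(2 5 7)
  after f: (1 5 3 6 7 4 2)

r g f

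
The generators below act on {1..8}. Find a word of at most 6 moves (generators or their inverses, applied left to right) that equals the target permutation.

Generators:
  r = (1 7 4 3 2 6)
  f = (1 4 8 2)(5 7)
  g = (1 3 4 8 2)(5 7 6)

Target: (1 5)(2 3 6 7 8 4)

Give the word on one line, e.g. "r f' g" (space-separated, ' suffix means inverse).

r' g' g' r'

  after r': (1 6 2 3 4 7)
  after g': (1 7 2)(4 5 6 8)
  after g': (1 5 7 8 3)(4 6)
  after r': (1 5)(2 3 6 7 8 4)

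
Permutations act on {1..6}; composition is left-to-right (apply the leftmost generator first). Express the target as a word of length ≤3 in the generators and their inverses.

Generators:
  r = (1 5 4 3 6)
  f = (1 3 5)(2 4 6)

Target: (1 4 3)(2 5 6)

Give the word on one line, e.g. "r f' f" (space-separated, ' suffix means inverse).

f' f' r'

  after f': (1 5 3)(2 6 4)
  after f': (1 3 5)(2 4 6)
  after r': (1 4 3)(2 5 6)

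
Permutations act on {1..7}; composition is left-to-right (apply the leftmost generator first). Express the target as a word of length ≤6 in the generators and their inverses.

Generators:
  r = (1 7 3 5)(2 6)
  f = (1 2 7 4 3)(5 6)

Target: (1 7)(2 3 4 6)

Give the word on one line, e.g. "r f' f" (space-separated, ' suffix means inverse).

f r f r r

  after f: (1 2 7 4 3)(5 6)
  after r: (1 6)(2 3 7 4 5)
  after f: (1 5 7 3 4 6 2)
  after r: (2 7 5 3 4)
  after r: (1 7)(2 3 4 6)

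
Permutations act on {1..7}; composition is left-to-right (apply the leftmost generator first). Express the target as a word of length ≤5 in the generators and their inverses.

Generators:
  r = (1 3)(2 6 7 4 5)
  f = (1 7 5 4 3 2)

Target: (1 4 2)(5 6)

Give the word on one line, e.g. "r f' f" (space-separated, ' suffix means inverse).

f f f r f

  after f: (1 7 5 4 3 2)
  after f: (1 5 3)(2 7 4)
  after f: (1 4)(2 5)(3 7)
  after r: (1 5 6 7)(3 4)
  after f: (1 4 2)(5 6)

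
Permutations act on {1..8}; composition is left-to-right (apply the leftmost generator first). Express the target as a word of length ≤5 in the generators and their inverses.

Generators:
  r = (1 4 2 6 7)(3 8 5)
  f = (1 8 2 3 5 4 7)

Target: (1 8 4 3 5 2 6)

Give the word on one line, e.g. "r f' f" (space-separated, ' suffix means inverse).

  after r': (1 7 6 2 4)(3 5 8)
  after f': (1 4 7 6 8 2 5)
  after f': (1 5 7 6)(2 3)
  after f': (1 3 8)(4 5)(6 7)
  after r: (1 8 4 3 5 2 6)

r' f' f' f' r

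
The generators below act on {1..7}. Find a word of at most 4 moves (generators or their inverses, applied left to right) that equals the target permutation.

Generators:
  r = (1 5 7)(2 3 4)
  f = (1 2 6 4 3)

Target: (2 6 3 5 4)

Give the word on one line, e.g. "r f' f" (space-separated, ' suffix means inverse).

  after r': (1 7 5)(2 4 3)
  after f': (1 7 5 3)(2 6)
  after r: (2 6 3 5 4)

r' f' r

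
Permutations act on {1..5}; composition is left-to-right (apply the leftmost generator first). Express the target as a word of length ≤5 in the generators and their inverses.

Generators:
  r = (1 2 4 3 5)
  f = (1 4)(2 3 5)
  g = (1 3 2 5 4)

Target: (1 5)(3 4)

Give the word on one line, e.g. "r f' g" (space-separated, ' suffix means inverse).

g' r f f g

  after g': (1 4 5 2 3)
  after r: (1 3 2 5 4)
  after f: (1 5)
  after f: (1 2 3 5 4)
  after g: (1 5)(3 4)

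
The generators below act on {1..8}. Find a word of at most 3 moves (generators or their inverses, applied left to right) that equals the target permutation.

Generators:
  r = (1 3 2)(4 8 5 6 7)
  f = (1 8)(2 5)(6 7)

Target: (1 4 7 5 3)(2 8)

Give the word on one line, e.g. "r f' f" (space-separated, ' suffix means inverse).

f r'

  after f: (1 8)(2 5)(6 7)
  after r': (1 4 7 5 3)(2 8)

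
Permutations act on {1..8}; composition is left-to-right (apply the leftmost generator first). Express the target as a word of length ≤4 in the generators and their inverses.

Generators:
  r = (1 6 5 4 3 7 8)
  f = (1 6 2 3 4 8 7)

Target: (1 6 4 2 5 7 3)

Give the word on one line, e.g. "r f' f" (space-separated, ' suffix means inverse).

r f' r

  after r: (1 6 5 4 3 7 8)
  after f': (2 6 5 3 8 7 4)
  after r: (1 6 4 2 5 7 3)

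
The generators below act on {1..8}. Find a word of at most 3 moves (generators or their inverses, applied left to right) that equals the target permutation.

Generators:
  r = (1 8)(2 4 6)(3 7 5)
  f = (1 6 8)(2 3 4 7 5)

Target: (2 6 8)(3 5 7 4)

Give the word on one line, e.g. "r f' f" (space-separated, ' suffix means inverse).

f f r

  after f: (1 6 8)(2 3 4 7 5)
  after f: (1 8 6)(2 4 5 3 7)
  after r: (2 6 8)(3 5 7 4)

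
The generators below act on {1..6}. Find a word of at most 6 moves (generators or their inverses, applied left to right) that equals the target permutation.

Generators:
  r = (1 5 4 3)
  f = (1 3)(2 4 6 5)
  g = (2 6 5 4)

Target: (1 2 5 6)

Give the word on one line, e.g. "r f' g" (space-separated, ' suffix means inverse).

  after f': (1 3)(2 5 6 4)
  after g': (1 3)(2 6 5)
  after r': (1 4 5 2 6)
  after g: (1 2 5 6)

f' g' r' g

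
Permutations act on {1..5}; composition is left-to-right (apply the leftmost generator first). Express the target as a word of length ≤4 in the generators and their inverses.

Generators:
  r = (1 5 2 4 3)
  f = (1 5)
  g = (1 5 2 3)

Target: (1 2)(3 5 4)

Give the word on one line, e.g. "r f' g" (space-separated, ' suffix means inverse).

  after g: (1 5 2 3)
  after r: (1 2)(3 5 4)

g r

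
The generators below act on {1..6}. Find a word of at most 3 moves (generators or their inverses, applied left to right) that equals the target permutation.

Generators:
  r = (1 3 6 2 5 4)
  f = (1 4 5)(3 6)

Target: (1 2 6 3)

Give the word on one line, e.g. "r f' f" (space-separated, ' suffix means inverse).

f f r'

  after f: (1 4 5)(3 6)
  after f: (1 5 4)
  after r': (1 2 6 3)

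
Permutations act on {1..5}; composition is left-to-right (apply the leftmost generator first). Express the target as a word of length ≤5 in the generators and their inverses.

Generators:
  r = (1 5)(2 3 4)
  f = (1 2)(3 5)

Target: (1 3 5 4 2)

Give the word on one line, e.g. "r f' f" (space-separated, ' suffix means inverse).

f r' r' f' f'

  after f: (1 2)(3 5)
  after r': (1 4 3)(2 5)
  after r': (1 3 5 4 2)
  after f': (1 5 4)
  after f': (1 3 5 4 2)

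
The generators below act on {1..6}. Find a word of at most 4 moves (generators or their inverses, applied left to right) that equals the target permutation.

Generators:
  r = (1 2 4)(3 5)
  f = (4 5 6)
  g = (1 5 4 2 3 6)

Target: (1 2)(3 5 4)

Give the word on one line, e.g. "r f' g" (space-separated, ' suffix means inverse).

  after r: (1 2 4)(3 5)
  after f': (1 2 6 5 3 4)
  after r: (1 4 2 6 3)
  after g: (1 2)(3 5 4)

r f' r g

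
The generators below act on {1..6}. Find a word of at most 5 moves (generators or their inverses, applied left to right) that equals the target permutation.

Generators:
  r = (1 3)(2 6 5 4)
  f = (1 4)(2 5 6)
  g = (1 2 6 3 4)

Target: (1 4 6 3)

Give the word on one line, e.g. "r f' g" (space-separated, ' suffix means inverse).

r' f' g

  after r': (1 3)(2 4 5 6)
  after f': (1 3 4 2)
  after g: (1 4 6 3)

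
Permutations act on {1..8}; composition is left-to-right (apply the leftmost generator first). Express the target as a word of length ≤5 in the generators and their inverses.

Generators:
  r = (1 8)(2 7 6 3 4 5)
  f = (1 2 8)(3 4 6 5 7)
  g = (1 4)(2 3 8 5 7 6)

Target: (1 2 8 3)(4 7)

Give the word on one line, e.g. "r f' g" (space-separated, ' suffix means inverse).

  after r: (1 8)(2 7 6 3 4 5)
  after f: (2 3 6 4 7 5 8)
  after r: (1 8 7 2 4 6 5)
  after g: (1 5 4 2)(3 8 6 7)
  after r: (1 2 8 3)(4 7)

r f r g r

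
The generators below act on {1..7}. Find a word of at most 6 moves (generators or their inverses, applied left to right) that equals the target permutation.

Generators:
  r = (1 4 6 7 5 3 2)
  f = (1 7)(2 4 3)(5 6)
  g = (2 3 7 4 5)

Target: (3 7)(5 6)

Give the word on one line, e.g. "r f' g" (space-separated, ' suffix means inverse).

r' g' r' f

  after r': (1 2 3 5 7 6 4)
  after g': (1 5 3 4)(6 7)
  after r': (1 7 4 2 3)
  after f: (3 7)(5 6)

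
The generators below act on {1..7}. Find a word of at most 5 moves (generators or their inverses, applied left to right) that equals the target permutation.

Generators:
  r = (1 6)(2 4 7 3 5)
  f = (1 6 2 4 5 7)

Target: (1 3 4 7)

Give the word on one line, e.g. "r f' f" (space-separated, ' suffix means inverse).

f f r f r'

  after f: (1 6 2 4 5 7)
  after f: (1 2 5)(4 7 6)
  after r: (1 4 3 5 6 7)
  after f: (1 5 2 4 3 7 6)
  after r': (1 3 4 7)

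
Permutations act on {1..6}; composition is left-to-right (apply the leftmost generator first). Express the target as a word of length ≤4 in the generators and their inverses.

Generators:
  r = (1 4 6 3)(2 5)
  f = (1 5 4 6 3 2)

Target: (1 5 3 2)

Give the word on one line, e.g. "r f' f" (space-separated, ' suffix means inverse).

r f'

  after r: (1 4 6 3)(2 5)
  after f': (1 5 3 2)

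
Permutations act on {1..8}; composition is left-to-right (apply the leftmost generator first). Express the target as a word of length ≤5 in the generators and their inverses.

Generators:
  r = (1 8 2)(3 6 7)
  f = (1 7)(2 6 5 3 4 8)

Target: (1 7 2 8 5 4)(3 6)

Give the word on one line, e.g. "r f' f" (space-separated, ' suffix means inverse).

  after r': (1 2 8)(3 7 6)
  after r': (1 8 2)(3 6 7)
  after f: (1 2 7 4 8 6)(3 5)
  after f: (1 6 7 8 5 4 2)
  after r: (1 7 2 8 5 4)(3 6)

r' r' f f r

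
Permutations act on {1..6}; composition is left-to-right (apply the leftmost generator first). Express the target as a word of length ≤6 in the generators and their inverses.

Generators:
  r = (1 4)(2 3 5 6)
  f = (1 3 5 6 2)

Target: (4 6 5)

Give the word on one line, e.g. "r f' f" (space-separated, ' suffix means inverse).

r f f r

  after r: (1 4)(2 3 5 6)
  after f: (1 4 3 6)(2 5)
  after f: (1 4 5)(2 6 3)
  after r: (4 6 5)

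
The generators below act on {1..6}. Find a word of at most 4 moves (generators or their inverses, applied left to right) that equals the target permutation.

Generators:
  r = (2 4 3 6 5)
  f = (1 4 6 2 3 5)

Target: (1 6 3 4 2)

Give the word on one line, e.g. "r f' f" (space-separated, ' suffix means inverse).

  after f: (1 4 6 2 3 5)
  after r': (1 2 4 3 6 5)
  after f': (1 6 3 4 2)

f r' f'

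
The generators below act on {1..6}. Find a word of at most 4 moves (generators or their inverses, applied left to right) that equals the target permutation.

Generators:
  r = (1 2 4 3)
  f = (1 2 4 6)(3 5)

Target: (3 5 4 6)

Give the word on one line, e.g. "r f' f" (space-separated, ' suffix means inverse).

f r'

  after f: (1 2 4 6)(3 5)
  after r': (3 5 4 6)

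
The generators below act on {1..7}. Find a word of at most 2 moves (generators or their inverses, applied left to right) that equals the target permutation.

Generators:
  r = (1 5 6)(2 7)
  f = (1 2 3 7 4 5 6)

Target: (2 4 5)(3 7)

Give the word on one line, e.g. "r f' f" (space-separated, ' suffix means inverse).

r' f

  after r': (1 6 5)(2 7)
  after f: (2 4 5)(3 7)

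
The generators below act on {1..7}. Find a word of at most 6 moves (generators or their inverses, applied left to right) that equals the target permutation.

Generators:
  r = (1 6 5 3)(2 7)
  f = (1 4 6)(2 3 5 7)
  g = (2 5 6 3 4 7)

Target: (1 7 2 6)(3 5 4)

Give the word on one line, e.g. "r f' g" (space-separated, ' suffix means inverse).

  after f: (1 4 6)(2 3 5 7)
  after r: (1 4 5 2)
  after f: (1 6)(2 4 7)(3 5)
  after r: (1 5)(2 4)
  after f: (1 7 2 6)(3 5 4)

f r f r f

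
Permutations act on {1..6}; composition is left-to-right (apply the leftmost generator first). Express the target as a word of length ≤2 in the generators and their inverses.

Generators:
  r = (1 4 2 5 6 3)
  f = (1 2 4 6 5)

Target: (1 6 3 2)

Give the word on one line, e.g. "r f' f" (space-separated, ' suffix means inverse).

r f

  after r: (1 4 2 5 6 3)
  after f: (1 6 3 2)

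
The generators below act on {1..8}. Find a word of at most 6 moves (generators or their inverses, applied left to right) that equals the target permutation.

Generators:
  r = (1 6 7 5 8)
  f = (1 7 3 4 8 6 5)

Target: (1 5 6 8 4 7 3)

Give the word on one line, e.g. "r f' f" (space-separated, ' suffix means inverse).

  after r': (1 8 5 7 6)
  after r': (1 5 6 8 7)
  after f: (3 4 8)
  after f: (1 7 3 8 4 6 5)
  after r: (1 5 6 8 4 7 3)

r' r' f f r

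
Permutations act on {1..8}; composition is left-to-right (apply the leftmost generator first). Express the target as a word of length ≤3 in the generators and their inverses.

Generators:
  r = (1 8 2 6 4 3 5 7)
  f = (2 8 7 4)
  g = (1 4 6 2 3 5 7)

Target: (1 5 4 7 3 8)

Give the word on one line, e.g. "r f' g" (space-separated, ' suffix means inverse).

g' r'

  after g': (1 7 5 3 2 6 4)
  after r': (1 5 4 7 3 8)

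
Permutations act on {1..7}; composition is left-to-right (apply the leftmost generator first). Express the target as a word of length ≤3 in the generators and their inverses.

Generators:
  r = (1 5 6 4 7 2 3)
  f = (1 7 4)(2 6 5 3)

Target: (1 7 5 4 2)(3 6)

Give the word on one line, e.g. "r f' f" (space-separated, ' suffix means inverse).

  after f': (1 4 7)(2 3 5 6)
  after r: (1 7 5 4 2)(3 6)

f' r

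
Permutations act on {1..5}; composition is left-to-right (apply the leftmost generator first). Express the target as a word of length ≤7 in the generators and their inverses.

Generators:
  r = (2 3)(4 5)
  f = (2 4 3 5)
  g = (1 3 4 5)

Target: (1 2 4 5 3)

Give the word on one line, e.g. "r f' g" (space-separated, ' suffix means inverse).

g r' g' g' g'

  after g: (1 3 4 5)
  after r': (1 2 3 5)
  after g': (1 2)(3 4)
  after g': (1 2 5 4)
  after g': (1 2 4 5 3)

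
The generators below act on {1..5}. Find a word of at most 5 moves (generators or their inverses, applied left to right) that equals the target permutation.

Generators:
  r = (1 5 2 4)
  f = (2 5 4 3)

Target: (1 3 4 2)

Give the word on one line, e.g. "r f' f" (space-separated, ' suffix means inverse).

f' f' r' f r'

  after f': (2 3 4 5)
  after f': (2 4)(3 5)
  after r': (1 4 5 3)
  after f: (1 3)(2 5)
  after r': (1 3 4 2)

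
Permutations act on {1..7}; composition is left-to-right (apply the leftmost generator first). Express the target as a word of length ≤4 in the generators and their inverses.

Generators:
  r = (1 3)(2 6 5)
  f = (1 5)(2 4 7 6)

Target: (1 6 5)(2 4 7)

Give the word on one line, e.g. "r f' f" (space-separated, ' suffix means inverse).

f r r

  after f: (1 5)(2 4 7 6)
  after r: (1 2 4 7 5 3)
  after r: (1 6 5)(2 4 7)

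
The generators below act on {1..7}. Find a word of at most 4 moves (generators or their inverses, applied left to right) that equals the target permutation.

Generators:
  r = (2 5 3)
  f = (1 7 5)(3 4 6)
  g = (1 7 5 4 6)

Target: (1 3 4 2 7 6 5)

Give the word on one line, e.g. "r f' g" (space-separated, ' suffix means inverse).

  after f': (1 5 7)(3 6 4)
  after r: (1 3 6 4 2 5 7)
  after g': (1 3 4 2 7 6 5)

f' r g'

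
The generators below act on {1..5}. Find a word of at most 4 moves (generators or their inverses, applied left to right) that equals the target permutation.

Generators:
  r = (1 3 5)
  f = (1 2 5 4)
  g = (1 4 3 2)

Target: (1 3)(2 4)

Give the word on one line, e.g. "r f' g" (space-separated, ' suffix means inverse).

  after r: (1 3 5)
  after f: (1 3 4)(2 5)
  after f: (1 3)(2 4)

r f f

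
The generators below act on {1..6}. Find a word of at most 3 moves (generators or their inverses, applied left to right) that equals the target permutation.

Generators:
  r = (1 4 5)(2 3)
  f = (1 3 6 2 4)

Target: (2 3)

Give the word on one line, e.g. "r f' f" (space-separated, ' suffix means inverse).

  after r: (1 4 5)(2 3)
  after r: (1 5 4)
  after r: (2 3)

r r r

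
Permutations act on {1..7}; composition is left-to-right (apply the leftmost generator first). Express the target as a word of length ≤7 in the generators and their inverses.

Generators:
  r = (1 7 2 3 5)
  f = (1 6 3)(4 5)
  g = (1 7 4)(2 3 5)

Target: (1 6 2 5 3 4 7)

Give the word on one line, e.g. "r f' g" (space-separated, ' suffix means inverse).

f f f f g'

  after f: (1 6 3)(4 5)
  after f: (1 3 6)
  after f: (4 5)
  after f: (1 6 3)
  after g': (1 6 2 5 3 4 7)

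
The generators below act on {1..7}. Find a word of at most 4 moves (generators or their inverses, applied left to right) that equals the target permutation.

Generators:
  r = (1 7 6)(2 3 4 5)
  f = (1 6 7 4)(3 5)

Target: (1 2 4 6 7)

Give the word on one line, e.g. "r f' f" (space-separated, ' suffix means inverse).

  after f': (1 4 7 6)(3 5)
  after r': (1 3 4)(2 5)
  after r': (1 2 4 6 7)

f' r' r'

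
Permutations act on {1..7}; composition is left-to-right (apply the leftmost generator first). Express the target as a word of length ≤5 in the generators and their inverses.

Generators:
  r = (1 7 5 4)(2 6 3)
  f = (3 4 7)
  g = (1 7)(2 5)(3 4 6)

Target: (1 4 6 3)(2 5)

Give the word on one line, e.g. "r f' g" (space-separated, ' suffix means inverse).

  after f': (3 7 4)
  after g': (1 7 3)(2 5)(4 6)
  after f': (1 4 6 3)(2 5)

f' g' f'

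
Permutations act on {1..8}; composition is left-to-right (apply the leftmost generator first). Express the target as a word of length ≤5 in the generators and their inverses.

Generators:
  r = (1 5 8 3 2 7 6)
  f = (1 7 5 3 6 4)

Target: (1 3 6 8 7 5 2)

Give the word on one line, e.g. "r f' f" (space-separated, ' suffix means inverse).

  after r: (1 5 8 3 2 7 6)
  after r: (1 8 2 6 5 3 7)
  after r: (1 3 6 8 7 5 2)

r r r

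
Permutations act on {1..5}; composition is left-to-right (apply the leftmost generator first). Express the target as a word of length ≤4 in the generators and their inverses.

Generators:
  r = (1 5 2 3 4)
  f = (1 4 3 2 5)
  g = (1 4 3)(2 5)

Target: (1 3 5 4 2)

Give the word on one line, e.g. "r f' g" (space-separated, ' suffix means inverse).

  after r': (1 4 3 2 5)
  after r': (1 3 5 4 2)

r' r'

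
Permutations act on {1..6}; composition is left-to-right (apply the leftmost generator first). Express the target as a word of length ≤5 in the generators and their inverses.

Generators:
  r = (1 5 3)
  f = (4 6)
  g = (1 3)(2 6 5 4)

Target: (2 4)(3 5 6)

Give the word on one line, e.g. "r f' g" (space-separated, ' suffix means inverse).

g r f

  after g: (1 3)(2 6 5 4)
  after r: (2 6 3 5 4)
  after f: (2 4)(3 5 6)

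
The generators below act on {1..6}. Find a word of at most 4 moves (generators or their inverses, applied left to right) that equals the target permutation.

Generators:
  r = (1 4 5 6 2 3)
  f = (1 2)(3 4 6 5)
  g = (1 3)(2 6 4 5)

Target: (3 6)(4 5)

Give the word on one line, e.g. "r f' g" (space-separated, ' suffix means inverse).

  after f: (1 2)(3 4 6 5)
  after f: (3 6)(4 5)

f f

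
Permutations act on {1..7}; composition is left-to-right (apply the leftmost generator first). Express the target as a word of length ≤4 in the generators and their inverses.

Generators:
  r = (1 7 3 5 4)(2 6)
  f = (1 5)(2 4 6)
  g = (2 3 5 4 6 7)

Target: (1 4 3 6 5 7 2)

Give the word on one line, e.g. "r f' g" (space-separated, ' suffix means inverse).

g' r'

  after g': (2 7 6 4 5 3)
  after r': (1 4 3 6 5 7 2)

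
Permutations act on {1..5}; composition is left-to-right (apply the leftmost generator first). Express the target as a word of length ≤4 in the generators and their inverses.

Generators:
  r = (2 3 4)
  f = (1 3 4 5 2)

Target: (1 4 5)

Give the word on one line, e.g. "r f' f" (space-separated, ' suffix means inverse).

f' r f

  after f': (1 2 5 4 3)
  after r: (1 3)(2 5)
  after f: (1 4 5)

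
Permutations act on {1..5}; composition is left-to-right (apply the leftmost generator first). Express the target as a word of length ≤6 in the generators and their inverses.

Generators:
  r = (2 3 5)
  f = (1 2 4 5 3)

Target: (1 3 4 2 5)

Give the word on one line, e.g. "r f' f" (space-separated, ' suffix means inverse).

  after r': (2 5 3)
  after f: (1 2 3 4 5)
  after r': (1 5)(3 4)
  after r': (1 3 4 2 5)

r' f r' r'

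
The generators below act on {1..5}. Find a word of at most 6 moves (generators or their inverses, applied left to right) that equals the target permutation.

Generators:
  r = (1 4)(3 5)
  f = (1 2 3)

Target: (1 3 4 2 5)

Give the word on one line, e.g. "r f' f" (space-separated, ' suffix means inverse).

  after f': (1 3 2)
  after f': (1 2 3)
  after r': (1 2 5 3 4)
  after f: (1 3 4 2 5)

f' f' r' f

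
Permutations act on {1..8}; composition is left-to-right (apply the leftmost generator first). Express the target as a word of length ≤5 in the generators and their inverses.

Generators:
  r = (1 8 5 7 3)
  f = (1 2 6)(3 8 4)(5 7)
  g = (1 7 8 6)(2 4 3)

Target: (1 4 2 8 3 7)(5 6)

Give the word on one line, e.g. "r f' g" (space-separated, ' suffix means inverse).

g' f' g' f' r

  after g': (1 6 8 7)(2 3 4)
  after f': (1 2 4)(3 8 5 7 6)
  after g': (1 3 7 8 5)(4 6)
  after f': (1 4 2)(3 5 6 8 7)
  after r: (1 4 2 8 3 7)(5 6)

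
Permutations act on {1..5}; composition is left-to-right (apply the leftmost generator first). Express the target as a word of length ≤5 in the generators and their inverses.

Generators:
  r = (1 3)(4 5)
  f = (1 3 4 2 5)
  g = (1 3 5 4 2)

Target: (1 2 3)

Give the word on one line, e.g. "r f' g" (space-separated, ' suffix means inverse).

r f' r' f g

  after r: (1 3)(4 5)
  after f': (2 4)(3 5)
  after r': (1 3 4 2 5)
  after f: (1 4 5 3 2)
  after g: (1 2 3)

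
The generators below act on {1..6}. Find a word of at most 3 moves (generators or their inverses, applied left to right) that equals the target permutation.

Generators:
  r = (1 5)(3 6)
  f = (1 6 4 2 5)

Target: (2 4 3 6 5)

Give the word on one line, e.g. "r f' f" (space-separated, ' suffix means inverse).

  after f': (1 5 2 4 6)
  after r: (2 4 3 6 5)

f' r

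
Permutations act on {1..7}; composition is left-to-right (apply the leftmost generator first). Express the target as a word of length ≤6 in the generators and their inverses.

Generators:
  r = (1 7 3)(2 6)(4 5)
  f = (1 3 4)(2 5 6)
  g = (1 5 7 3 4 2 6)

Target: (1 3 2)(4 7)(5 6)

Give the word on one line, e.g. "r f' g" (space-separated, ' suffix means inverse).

  after f: (1 3 4)(2 5 6)
  after r': (1 7)(2 4 3 5)
  after f': (1 7 4)(2 3)(5 6)
  after r': (2 7 5)(3 6 4)
  after r': (1 3 2)(4 7)(5 6)

f r' f' r' r'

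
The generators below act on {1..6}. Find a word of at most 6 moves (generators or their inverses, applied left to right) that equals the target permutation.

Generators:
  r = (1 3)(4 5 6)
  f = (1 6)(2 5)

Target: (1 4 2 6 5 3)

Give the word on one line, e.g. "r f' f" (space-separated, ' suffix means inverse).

  after r': (1 3)(4 6 5)
  after r': (4 5 6)
  after f': (1 6 4 2 5)
  after r: (1 4 2 6 5 3)

r' r' f' r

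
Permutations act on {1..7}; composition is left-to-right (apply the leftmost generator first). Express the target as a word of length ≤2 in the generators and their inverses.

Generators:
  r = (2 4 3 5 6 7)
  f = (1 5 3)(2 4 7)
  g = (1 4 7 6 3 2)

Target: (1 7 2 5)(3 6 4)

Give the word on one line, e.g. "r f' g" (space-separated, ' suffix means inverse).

g' f'

  after g': (1 2 3 6 7 4)
  after f': (1 7 2 5)(3 6 4)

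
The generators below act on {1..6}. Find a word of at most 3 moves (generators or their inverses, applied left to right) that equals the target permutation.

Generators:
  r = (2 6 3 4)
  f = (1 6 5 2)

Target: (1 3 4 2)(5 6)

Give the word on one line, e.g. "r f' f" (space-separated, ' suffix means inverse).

f r

  after f: (1 6 5 2)
  after r: (1 3 4 2)(5 6)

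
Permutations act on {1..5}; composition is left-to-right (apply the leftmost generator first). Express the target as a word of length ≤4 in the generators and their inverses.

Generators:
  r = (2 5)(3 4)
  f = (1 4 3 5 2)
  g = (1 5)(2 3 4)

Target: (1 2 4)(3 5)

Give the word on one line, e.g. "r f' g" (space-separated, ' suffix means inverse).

  after r: (2 5)(3 4)
  after g': (1 5 4 2)
  after f: (1 2 4)(3 5)

r g' f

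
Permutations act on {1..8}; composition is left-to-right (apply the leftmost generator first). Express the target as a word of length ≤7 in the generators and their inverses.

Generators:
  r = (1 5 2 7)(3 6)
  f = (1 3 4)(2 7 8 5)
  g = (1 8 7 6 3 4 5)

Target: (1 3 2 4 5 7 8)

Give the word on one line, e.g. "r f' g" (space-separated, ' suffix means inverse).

  after r': (1 7 2 5)(3 6)
  after g: (1 6 4 5 8 7 2)
  after r: (1 3 6 4 2 5 8)
  after g': (1 6 3 7 8 5)(2 4)
  after r': (1 3 2 4 5 7 8)

r' g r g' r'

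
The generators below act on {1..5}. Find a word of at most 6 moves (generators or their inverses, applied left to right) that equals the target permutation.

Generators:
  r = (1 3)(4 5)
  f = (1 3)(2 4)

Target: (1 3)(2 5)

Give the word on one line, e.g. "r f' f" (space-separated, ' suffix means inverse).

  after r: (1 3)(4 5)
  after f': (2 4 5)
  after r': (1 3)(2 5)
  after f: (2 5 4)
  after f: (1 3)(2 5)

r f' r' f f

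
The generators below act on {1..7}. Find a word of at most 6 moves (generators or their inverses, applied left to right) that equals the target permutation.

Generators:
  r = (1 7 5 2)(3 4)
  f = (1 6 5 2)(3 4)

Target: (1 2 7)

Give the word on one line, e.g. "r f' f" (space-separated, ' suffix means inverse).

f r f' f'

  after f: (1 6 5 2)(3 4)
  after r: (1 6 2 7 5)
  after f': (2 7 6 5)(3 4)
  after f': (1 2 7)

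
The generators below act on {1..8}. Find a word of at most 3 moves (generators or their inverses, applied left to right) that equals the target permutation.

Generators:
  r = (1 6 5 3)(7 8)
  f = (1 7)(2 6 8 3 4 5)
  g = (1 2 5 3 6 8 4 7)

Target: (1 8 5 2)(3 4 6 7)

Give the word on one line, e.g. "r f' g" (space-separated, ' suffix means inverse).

  after f: (1 7)(2 6 8 3 4 5)
  after r': (1 8 5 2)(3 4 6 7)

f r'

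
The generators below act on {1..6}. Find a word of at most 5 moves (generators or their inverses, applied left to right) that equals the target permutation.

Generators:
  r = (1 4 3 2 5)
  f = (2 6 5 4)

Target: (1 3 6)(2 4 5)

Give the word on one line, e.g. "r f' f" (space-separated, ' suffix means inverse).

f' r r f'

  after f': (2 4 5 6)
  after r: (1 4)(2 3)(5 6)
  after r: (1 3 5 6)
  after f': (1 3 6)(2 4 5)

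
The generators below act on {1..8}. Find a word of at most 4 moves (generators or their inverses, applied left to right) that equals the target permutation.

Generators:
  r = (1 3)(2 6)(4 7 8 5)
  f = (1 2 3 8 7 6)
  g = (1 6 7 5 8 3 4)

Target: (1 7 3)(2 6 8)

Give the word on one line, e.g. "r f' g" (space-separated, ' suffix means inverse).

f' f'

  after f': (1 6 7 8 3 2)
  after f': (1 7 3)(2 6 8)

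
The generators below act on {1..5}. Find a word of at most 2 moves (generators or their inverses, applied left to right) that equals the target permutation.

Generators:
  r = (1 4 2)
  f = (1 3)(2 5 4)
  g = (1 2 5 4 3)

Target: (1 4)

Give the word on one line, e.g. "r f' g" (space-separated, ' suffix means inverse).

  after g: (1 2 5 4 3)
  after f': (1 4)

g f'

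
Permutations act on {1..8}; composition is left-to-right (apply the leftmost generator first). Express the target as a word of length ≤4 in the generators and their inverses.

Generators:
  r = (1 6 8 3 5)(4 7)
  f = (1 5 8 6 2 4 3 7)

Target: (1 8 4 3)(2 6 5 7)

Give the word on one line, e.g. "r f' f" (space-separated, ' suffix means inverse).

  after r: (1 6 8 3 5)(4 7)
  after f': (1 8 4 3)(2 6 5 7)

r f'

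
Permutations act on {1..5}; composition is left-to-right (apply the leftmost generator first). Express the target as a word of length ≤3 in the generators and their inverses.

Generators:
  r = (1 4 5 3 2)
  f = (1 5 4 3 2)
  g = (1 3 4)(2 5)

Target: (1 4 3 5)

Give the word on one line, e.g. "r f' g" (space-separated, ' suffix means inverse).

  after f': (1 2 3 4 5)
  after g': (1 5 4 2)
  after r': (1 4 3 5)

f' g' r'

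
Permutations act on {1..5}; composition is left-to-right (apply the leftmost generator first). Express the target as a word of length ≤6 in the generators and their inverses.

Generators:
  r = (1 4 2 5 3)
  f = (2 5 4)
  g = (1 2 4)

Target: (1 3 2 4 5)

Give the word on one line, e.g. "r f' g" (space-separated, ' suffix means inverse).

g f f r' r'

  after g: (1 2 4)
  after f: (1 5 4)
  after f: (1 4)(2 5)
  after r': (3 5 4)
  after r': (1 3 2 4 5)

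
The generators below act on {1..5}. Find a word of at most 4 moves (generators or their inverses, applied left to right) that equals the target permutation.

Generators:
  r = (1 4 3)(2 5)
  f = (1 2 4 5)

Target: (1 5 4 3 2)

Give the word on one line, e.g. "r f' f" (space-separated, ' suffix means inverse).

r f

  after r: (1 4 3)(2 5)
  after f: (1 5 4 3 2)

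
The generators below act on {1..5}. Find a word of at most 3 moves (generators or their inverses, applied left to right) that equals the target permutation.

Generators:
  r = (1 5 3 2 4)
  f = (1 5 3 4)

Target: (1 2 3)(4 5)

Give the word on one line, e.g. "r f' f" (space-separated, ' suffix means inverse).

  after f': (1 4 3 5)
  after r': (1 2 3)(4 5)

f' r'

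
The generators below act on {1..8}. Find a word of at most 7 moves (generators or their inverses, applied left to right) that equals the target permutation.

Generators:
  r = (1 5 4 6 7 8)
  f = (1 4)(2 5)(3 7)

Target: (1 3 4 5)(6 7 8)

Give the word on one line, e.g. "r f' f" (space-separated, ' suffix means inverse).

f r f' r f'

  after f: (1 4)(2 5)(3 7)
  after r: (1 6 7 3 8)(2 4 5)
  after f': (1 6 3 8 4 2)
  after r: (1 7 8 6 3)(2 5 4)
  after f': (1 3 4 5)(6 7 8)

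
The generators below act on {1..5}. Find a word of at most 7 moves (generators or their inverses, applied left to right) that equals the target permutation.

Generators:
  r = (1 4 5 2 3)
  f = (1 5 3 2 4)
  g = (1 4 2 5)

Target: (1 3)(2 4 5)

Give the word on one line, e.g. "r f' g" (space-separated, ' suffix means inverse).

  after f: (1 5 3 2 4)
  after g': (1 2)(3 4 5)
  after r': (1 5 2 3)
  after f': (2 5 3 4)
  after r': (1 3)(2 4 5)

f g' r' f' r'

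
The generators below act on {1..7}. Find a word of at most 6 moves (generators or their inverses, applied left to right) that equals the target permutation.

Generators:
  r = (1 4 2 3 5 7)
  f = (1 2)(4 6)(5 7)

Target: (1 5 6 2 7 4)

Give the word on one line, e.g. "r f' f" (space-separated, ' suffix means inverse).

r r f' r' f

  after r: (1 4 2 3 5 7)
  after r: (1 2 5)(3 7 4)
  after f': (2 7 6 4 3 5)
  after r': (1 7 6)(2 5 4)
  after f: (1 5 6 2 7 4)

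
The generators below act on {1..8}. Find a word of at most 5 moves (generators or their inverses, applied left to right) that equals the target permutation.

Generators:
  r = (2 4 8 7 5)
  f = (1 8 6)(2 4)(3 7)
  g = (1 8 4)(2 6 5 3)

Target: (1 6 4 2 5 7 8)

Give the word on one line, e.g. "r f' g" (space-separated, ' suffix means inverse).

f f r'

  after f: (1 8 6)(2 4)(3 7)
  after f: (1 6 8)
  after r': (1 6 4 2 5 7 8)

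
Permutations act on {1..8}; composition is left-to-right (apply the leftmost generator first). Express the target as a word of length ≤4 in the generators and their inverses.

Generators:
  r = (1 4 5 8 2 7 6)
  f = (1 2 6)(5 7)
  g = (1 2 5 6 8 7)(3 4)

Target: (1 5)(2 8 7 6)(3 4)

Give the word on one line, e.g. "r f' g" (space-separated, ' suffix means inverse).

  after f: (1 2 6)(5 7)
  after g: (1 5)(2 8 7 6)(3 4)

f g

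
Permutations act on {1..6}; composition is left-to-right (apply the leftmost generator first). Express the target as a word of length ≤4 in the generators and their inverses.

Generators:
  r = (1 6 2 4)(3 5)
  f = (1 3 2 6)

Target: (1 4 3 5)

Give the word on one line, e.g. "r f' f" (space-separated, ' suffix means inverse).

  after r': (1 4 2 6)(3 5)
  after f': (1 4 3 5)

r' f'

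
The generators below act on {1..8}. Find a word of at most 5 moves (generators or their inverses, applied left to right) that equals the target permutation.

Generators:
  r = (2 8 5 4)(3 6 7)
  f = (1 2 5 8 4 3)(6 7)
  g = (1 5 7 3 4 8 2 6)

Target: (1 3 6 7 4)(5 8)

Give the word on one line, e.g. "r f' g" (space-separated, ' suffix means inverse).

  after f: (1 2 5 8 4 3)(6 7)
  after g': (1 8 3 6 5 4 7 2)
  after f': (1 5 8 4 6 2 3 7)
  after g: (1 7 5 2 4)
  after r: (1 3 6 7 4)(5 8)

f g' f' g r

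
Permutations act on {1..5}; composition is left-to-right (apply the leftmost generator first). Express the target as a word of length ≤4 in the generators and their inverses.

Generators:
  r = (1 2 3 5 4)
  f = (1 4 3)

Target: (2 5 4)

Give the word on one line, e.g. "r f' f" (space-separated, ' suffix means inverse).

r r f

  after r: (1 2 3 5 4)
  after r: (1 3 4 2 5)
  after f: (2 5 4)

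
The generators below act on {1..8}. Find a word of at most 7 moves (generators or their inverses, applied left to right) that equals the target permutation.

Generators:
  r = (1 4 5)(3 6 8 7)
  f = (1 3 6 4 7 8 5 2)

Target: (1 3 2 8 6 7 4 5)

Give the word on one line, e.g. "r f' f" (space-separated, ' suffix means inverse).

  after r: (1 4 5)(3 6 8 7)
  after f: (1 7 6 5 3 4 2)
  after r: (1 3 5 6)(2 4)(7 8)
  after f: (1 6 3 2 7 5 4)
  after r': (1 3 2 8 6 7 4 5)

r f r f r'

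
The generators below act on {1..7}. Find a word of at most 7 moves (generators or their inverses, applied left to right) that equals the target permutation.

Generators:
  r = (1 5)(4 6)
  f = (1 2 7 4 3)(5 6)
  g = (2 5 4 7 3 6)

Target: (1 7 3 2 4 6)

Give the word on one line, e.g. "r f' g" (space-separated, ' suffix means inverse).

  after f': (1 3 4 7 2)(5 6)
  after g: (1 6 4 3 7 5 2)
  after r: (1 4 3 7)(2 5)
  after f': (1 7 3 2 6 5)
  after r: (1 7 3 2 4 6)

f' g r f' r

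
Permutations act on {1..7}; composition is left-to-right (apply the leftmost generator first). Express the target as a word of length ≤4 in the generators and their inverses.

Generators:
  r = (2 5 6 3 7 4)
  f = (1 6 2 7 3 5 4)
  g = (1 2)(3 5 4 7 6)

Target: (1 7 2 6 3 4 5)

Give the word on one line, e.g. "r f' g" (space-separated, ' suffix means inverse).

r f' r'

  after r: (2 5 6 3 7 4)
  after f': (1 4 6 7 5)(2 3)
  after r': (1 7 2 6 3 4 5)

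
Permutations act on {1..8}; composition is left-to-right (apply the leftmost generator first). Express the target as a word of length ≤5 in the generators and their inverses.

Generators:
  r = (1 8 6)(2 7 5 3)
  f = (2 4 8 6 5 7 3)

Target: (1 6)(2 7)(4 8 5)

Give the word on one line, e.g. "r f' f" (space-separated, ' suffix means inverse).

r' r' f

  after r': (1 6 8)(2 3 5 7)
  after r': (1 8 6)(2 5)(3 7)
  after f: (1 6)(2 7)(4 8 5)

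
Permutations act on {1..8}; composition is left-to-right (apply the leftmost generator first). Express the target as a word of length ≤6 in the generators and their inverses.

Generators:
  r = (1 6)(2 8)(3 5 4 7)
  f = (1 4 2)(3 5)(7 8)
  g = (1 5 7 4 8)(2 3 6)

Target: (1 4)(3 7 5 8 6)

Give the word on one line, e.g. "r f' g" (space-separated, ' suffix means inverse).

  after f': (1 2 4)(3 5)(7 8)
  after r: (1 8 3 4 6)(2 7)
  after g: (2 4)(3 8 6 5 7)
  after f: (1 4)(3 7 5 8 6)

f' r g f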